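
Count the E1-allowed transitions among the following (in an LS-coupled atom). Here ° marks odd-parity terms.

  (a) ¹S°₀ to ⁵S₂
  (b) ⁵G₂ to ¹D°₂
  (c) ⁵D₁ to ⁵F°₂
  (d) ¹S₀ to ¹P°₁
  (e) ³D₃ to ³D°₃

(a) forbidden (ΔS, ΔL, ΔJ fail)
(b) forbidden (ΔS, ΔL fail)
(c) allowed
(d) allowed
(e) allowed
Total allowed: 3 of 5.

3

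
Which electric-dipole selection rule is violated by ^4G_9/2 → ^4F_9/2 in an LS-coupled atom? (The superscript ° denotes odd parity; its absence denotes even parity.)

parity

Reading off the term symbols: S 3/2→3/2, L 4→3, J 9/2→9/2, parity even→even.
Parity must change: even → even — violated.
ΔS = 0: S: 3/2 → 3/2 — satisfied.
ΔL = 0, ±1 (not L=0↔0): L: 4 → 3, ΔL = -1 — satisfied.
ΔJ = 0, ±1 (not J=0↔0): J: 9/2 → 9/2, ΔJ = +0 — satisfied.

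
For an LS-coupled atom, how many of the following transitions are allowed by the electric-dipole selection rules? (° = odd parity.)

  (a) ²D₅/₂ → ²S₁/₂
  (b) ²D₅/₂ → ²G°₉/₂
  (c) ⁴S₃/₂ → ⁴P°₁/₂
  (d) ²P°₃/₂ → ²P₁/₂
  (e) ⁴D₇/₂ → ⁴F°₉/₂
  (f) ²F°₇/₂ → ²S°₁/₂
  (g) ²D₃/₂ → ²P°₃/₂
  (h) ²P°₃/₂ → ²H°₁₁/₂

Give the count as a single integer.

4

(a) forbidden (parity, ΔL, ΔJ fail)
(b) forbidden (ΔL, ΔJ fail)
(c) allowed
(d) allowed
(e) allowed
(f) forbidden (parity, ΔL, ΔJ fail)
(g) allowed
(h) forbidden (parity, ΔL, ΔJ fail)
Total allowed: 4 of 8.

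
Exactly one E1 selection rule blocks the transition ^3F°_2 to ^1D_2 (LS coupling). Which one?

Parity must change: odd → even — ✓.
ΔS = 0: S: 1 → 0 — ✗.
ΔL = 0, ±1 (not L=0↔0): L: 3 → 2, ΔL = -1 — ✓.
ΔJ = 0, ±1 (not J=0↔0): J: 2 → 2, ΔJ = +0 — ✓.

the ΔS = 0 rule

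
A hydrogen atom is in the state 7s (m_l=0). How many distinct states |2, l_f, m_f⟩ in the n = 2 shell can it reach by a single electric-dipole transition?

E1 requires Δl = ±1, so l_f ∈ {-1, 1}; with 0 ≤ l_f ≤ n_f−1 = 1, the allowed l_f values are {1}.
For l_f = 1: m_f ∈ {m_i−1, m_i, m_i+1} ∩ [−1, 1] = {-1, 0, 1} → 3 states.
Total: 3.

3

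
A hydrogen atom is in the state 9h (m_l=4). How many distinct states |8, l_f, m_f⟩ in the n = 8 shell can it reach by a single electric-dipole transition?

5

E1 requires Δl = ±1, so l_f ∈ {4, 6}; with 0 ≤ l_f ≤ n_f−1 = 7, the allowed l_f values are {4, 6}.
For l_f = 4: m_f ∈ {m_i−1, m_i, m_i+1} ∩ [−4, 4] = {3, 4} → 2 states.
For l_f = 6: m_f ∈ {m_i−1, m_i, m_i+1} ∩ [−6, 6] = {3, 4, 5} → 3 states.
Total: 5.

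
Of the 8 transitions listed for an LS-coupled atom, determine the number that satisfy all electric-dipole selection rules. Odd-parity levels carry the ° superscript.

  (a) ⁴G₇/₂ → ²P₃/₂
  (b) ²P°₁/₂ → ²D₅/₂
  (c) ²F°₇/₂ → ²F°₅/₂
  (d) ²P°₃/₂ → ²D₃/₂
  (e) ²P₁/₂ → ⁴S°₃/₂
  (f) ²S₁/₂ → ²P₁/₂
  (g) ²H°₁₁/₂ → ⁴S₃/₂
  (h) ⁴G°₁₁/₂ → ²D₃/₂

1

(a) forbidden (parity, ΔS, ΔL, ΔJ fail)
(b) forbidden (ΔJ fails)
(c) forbidden (parity fails)
(d) allowed
(e) forbidden (ΔS fails)
(f) forbidden (parity fails)
(g) forbidden (ΔS, ΔL, ΔJ fail)
(h) forbidden (ΔS, ΔL, ΔJ fail)
Total allowed: 1 of 8.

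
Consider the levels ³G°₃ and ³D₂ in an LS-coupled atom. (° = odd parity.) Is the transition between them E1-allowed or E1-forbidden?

Parity must change: odd → even — passes.
ΔS = 0: S: 1 → 1 — passes.
ΔL = 0, ±1 (not L=0↔0): L: 4 → 2, ΔL = -2 — fails.
ΔJ = 0, ±1 (not J=0↔0): J: 3 → 2, ΔJ = -1 — passes.
Rule(s) violated: ΔL.

forbidden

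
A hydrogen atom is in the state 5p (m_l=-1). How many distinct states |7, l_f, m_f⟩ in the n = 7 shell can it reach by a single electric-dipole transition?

4

E1 requires Δl = ±1, so l_f ∈ {0, 2}; with 0 ≤ l_f ≤ n_f−1 = 6, the allowed l_f values are {0, 2}.
For l_f = 0: m_f ∈ {m_i−1, m_i, m_i+1} ∩ [−0, 0] = {0} → 1 state.
For l_f = 2: m_f ∈ {m_i−1, m_i, m_i+1} ∩ [−2, 2] = {-2, -1, 0} → 3 states.
Total: 4.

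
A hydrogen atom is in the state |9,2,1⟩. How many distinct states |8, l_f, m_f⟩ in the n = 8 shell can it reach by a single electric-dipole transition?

E1 requires Δl = ±1, so l_f ∈ {1, 3}; with 0 ≤ l_f ≤ n_f−1 = 7, the allowed l_f values are {1, 3}.
For l_f = 1: m_f ∈ {m_i−1, m_i, m_i+1} ∩ [−1, 1] = {0, 1} → 2 states.
For l_f = 3: m_f ∈ {m_i−1, m_i, m_i+1} ∩ [−3, 3] = {0, 1, 2} → 3 states.
Total: 5.

5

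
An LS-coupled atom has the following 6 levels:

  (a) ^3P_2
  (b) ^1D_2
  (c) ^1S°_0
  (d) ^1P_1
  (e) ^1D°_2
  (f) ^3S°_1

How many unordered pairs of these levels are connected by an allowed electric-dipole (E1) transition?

(a)–(b): forbidden (parity, ΔS).
(a)–(c): forbidden (ΔS, ΔJ).
(a)–(d): forbidden (parity, ΔS).
(a)–(e): forbidden (ΔS).
(a)–(f): allowed.
(b)–(c): forbidden (ΔL, ΔJ).
(b)–(d): forbidden (parity).
(b)–(e): allowed.
(b)–(f): forbidden (ΔS, ΔL).
(c)–(d): allowed.
(c)–(e): forbidden (parity, ΔL, ΔJ).
(c)–(f): forbidden (parity, ΔS, ΔL).
(d)–(e): allowed.
(d)–(f): forbidden (ΔS).
(e)–(f): forbidden (parity, ΔS, ΔL).
Allowed pairs: 4 of 15.

4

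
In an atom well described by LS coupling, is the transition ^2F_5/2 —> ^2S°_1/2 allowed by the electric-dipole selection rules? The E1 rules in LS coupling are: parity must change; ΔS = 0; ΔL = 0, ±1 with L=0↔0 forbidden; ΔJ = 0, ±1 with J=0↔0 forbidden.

Reading off the term symbols: S 1/2→1/2, L 3→0, J 5/2→1/2, parity even→odd.
Parity must change: even → odd — satisfied.
ΔS = 0: S: 1/2 → 1/2 — satisfied.
ΔL = 0, ±1 (not L=0↔0): L: 3 → 0, ΔL = -3 — violated.
ΔJ = 0, ±1 (not J=0↔0): J: 5/2 → 1/2, ΔJ = -2 — violated.
Rule(s) violated: ΔL, ΔJ.

forbidden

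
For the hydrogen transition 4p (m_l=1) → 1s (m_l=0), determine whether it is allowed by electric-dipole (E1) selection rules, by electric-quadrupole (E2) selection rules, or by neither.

E1

Δl = 0 − 1 = -1; l_i + l_f = 1.
Δm_l = -1.
E1 (Δl = ±1, |Δm_l| ≤ 1): satisfied.
E2 (Δl = 0,±2, l_i+l_f ≥ 2, |Δm_l| ≤ 2): not satisfied.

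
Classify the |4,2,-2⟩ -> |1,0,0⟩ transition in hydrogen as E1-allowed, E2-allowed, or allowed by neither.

E2

Δl = 0 − 2 = -2; l_i + l_f = 2.
Δm_l = +2.
E1 (Δl = ±1, |Δm_l| ≤ 1): not satisfied.
E2 (Δl = 0,±2, l_i+l_f ≥ 2, |Δm_l| ≤ 2): satisfied.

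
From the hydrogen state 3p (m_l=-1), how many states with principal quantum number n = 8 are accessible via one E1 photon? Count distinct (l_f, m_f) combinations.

4

E1 requires Δl = ±1, so l_f ∈ {0, 2}; with 0 ≤ l_f ≤ n_f−1 = 7, the allowed l_f values are {0, 2}.
For l_f = 0: m_f ∈ {m_i−1, m_i, m_i+1} ∩ [−0, 0] = {0} → 1 state.
For l_f = 2: m_f ∈ {m_i−1, m_i, m_i+1} ∩ [−2, 2] = {-2, -1, 0} → 3 states.
Total: 4.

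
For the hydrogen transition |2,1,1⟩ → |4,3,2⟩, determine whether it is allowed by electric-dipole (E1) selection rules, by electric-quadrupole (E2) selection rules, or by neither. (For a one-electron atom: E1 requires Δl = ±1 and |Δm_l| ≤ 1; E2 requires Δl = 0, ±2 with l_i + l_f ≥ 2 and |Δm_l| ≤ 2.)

E2

Δl = 3 − 1 = +2; l_i + l_f = 4.
Δm_l = +1.
E1 (Δl = ±1, |Δm_l| ≤ 1): not satisfied.
E2 (Δl = 0,±2, l_i+l_f ≥ 2, |Δm_l| ≤ 2): satisfied.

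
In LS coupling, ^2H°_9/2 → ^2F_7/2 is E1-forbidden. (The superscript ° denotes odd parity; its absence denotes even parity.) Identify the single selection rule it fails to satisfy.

Reading off the term symbols: S 1/2→1/2, L 5→3, J 9/2→7/2, parity odd→even.
Parity must change: odd → even — satisfied.
ΔS = 0: S: 1/2 → 1/2 — satisfied.
ΔL = 0, ±1 (not L=0↔0): L: 5 → 3, ΔL = -2 — violated.
ΔJ = 0, ±1 (not J=0↔0): J: 9/2 → 7/2, ΔJ = -1 — satisfied.

the ΔL = 0, ±1 rule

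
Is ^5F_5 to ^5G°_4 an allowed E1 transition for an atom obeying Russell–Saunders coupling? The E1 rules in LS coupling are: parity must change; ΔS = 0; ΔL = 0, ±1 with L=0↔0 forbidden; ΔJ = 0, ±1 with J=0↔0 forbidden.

Reading off the term symbols: S 2→2, L 3→4, J 5→4, parity even→odd.
ΔS = 0: S: 2 → 2 — satisfied.
ΔL = 0, ±1 (not L=0↔0): L: 3 → 4, ΔL = +1 — satisfied.
Parity must change: even → odd — satisfied.
ΔJ = 0, ±1 (not J=0↔0): J: 5 → 4, ΔJ = -1 — satisfied.
All four E1 rules are satisfied.

allowed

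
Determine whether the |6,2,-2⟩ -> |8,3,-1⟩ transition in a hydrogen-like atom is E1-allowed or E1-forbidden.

allowed

Δl = 3 − 2 = +1; the E1 rule Δl = ±1 is ok.
m_l: -2 → -1 (Δm_l = +1). |Δm_l| ≤ 1 ok.
All E1 selection rules are satisfied.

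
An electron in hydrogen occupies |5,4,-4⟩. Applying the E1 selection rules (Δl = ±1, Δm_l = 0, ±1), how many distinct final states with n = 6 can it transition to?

E1 requires Δl = ±1, so l_f ∈ {3, 5}; with 0 ≤ l_f ≤ n_f−1 = 5, the allowed l_f values are {3, 5}.
For l_f = 3: m_f ∈ {m_i−1, m_i, m_i+1} ∩ [−3, 3] = {-3} → 1 state.
For l_f = 5: m_f ∈ {m_i−1, m_i, m_i+1} ∩ [−5, 5] = {-5, -4, -3} → 3 states.
Total: 4.

4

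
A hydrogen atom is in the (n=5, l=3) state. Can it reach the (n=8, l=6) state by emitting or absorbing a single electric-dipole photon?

forbidden

Initial l = 3, final l = 6, so Δl = +3. E1 requires Δl = ±1: violated.
The transition is electric-dipole forbidden.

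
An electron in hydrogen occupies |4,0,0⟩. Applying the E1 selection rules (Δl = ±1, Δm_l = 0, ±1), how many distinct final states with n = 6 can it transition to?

E1 requires Δl = ±1, so l_f ∈ {-1, 1}; with 0 ≤ l_f ≤ n_f−1 = 5, the allowed l_f values are {1}.
For l_f = 1: m_f ∈ {m_i−1, m_i, m_i+1} ∩ [−1, 1] = {-1, 0, 1} → 3 states.
Total: 3.

3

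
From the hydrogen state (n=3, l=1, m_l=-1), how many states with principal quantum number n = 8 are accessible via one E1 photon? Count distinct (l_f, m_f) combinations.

E1 requires Δl = ±1, so l_f ∈ {0, 2}; with 0 ≤ l_f ≤ n_f−1 = 7, the allowed l_f values are {0, 2}.
For l_f = 0: m_f ∈ {m_i−1, m_i, m_i+1} ∩ [−0, 0] = {0} → 1 state.
For l_f = 2: m_f ∈ {m_i−1, m_i, m_i+1} ∩ [−2, 2] = {-2, -1, 0} → 3 states.
Total: 4.

4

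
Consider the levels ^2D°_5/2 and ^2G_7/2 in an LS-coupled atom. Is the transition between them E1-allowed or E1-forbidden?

forbidden

Reading off the term symbols: S 1/2→1/2, L 2→4, J 5/2→7/2, parity odd→even.
Parity must change: odd → even — satisfied.
ΔS = 0: S: 1/2 → 1/2 — satisfied.
ΔL = 0, ±1 (not L=0↔0): L: 2 → 4, ΔL = +2 — violated.
ΔJ = 0, ±1 (not J=0↔0): J: 5/2 → 7/2, ΔJ = +1 — satisfied.
Rule(s) violated: ΔL.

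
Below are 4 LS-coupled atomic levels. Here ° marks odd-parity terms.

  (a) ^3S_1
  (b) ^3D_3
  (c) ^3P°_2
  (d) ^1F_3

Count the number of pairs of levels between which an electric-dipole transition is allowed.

2

(a)–(b): forbidden (parity, ΔL, ΔJ).
(a)–(c): allowed.
(a)–(d): forbidden (parity, ΔS, ΔL, ΔJ).
(b)–(c): allowed.
(b)–(d): forbidden (parity, ΔS).
(c)–(d): forbidden (ΔS, ΔL).
Allowed pairs: 2 of 6.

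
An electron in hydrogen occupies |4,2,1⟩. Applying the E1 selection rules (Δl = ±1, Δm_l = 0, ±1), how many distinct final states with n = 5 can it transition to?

E1 requires Δl = ±1, so l_f ∈ {1, 3}; with 0 ≤ l_f ≤ n_f−1 = 4, the allowed l_f values are {1, 3}.
For l_f = 1: m_f ∈ {m_i−1, m_i, m_i+1} ∩ [−1, 1] = {0, 1} → 2 states.
For l_f = 3: m_f ∈ {m_i−1, m_i, m_i+1} ∩ [−3, 3] = {0, 1, 2} → 3 states.
Total: 5.

5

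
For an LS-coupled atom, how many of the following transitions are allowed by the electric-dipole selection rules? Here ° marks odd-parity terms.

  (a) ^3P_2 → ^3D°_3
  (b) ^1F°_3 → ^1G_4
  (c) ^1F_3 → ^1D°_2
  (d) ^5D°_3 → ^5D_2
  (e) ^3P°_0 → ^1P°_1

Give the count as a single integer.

(a) allowed
(b) allowed
(c) allowed
(d) allowed
(e) forbidden (parity, ΔS fail)
Total allowed: 4 of 5.

4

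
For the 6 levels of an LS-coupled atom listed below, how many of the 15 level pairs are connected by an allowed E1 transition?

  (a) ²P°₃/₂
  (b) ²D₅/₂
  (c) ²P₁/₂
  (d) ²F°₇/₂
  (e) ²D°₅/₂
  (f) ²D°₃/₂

(a)–(b): allowed.
(a)–(c): allowed.
(a)–(d): forbidden (parity, ΔL, ΔJ).
(a)–(e): forbidden (parity).
(a)–(f): forbidden (parity).
(b)–(c): forbidden (parity, ΔJ).
(b)–(d): allowed.
(b)–(e): allowed.
(b)–(f): allowed.
(c)–(d): forbidden (ΔL, ΔJ).
(c)–(e): forbidden (ΔJ).
(c)–(f): allowed.
(d)–(e): forbidden (parity).
(d)–(f): forbidden (parity, ΔJ).
(e)–(f): forbidden (parity).
Allowed pairs: 6 of 15.

6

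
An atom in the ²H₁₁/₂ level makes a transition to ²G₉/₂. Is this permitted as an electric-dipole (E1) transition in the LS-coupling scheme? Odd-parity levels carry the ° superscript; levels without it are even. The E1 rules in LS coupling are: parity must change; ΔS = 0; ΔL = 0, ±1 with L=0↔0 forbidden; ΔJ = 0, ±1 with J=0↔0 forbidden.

forbidden

Reading off the term symbols: S 1/2→1/2, L 5→4, J 11/2→9/2, parity even→even.
ΔS = 0: S: 1/2 → 1/2 — ✓.
ΔL = 0, ±1 (not L=0↔0): L: 5 → 4, ΔL = -1 — ✓.
ΔJ = 0, ±1 (not J=0↔0): J: 11/2 → 9/2, ΔJ = -1 — ✓.
Parity must change: even → even — ✗.
Rule(s) violated: parity.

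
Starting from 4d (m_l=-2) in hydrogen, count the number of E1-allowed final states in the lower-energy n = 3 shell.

1

E1 requires Δl = ±1, so l_f ∈ {1, 3}; with 0 ≤ l_f ≤ n_f−1 = 2, the allowed l_f values are {1}.
For l_f = 1: m_f ∈ {m_i−1, m_i, m_i+1} ∩ [−1, 1] = {-1} → 1 state.
Total: 1.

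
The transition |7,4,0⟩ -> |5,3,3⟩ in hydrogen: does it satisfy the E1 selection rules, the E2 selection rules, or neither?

neither

Δl = 3 − 4 = -1; l_i + l_f = 7.
Δm_l = +3.
E1 (Δl = ±1, |Δm_l| ≤ 1): not satisfied.
E2 (Δl = 0,±2, l_i+l_f ≥ 2, |Δm_l| ≤ 2): not satisfied.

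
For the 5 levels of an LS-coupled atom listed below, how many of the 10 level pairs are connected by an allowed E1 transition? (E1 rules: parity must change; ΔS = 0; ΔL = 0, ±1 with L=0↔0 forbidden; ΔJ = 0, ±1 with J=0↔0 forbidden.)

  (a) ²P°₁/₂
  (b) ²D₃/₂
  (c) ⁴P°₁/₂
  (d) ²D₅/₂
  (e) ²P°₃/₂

(a)–(b): allowed.
(a)–(c): forbidden (parity, ΔS).
(a)–(d): forbidden (ΔJ).
(a)–(e): forbidden (parity).
(b)–(c): forbidden (ΔS).
(b)–(d): forbidden (parity).
(b)–(e): allowed.
(c)–(d): forbidden (ΔS, ΔJ).
(c)–(e): forbidden (parity, ΔS).
(d)–(e): allowed.
Allowed pairs: 3 of 10.

3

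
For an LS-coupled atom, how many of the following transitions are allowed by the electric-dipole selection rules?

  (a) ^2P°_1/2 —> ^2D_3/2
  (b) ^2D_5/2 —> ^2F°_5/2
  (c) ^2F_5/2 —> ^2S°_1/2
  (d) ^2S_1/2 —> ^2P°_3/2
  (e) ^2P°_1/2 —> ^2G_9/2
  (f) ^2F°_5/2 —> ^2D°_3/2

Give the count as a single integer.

(a) allowed
(b) allowed
(c) forbidden (ΔL, ΔJ fail)
(d) allowed
(e) forbidden (ΔL, ΔJ fail)
(f) forbidden (parity fails)
Total allowed: 3 of 6.

3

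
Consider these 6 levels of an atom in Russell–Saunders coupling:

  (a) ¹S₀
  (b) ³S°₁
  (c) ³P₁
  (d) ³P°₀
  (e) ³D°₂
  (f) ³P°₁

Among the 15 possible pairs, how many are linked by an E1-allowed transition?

4

(a)–(b): forbidden (ΔS, ΔL).
(a)–(c): forbidden (parity, ΔS).
(a)–(d): forbidden (ΔS, ΔJ).
(a)–(e): forbidden (ΔS, ΔL, ΔJ).
(a)–(f): forbidden (ΔS).
(b)–(c): allowed.
(b)–(d): forbidden (parity).
(b)–(e): forbidden (parity, ΔL).
(b)–(f): forbidden (parity).
(c)–(d): allowed.
(c)–(e): allowed.
(c)–(f): allowed.
(d)–(e): forbidden (parity, ΔJ).
(d)–(f): forbidden (parity).
(e)–(f): forbidden (parity).
Allowed pairs: 4 of 15.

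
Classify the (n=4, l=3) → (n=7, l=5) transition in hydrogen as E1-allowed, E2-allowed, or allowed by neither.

E2

Δl = 5 − 3 = +2; l_i + l_f = 8.
E1 (Δl = ±1): not satisfied.
E2 (Δl = 0,±2, l_i+l_f ≥ 2): satisfied.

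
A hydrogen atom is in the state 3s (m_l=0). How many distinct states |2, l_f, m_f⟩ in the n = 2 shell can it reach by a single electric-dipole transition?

E1 requires Δl = ±1, so l_f ∈ {-1, 1}; with 0 ≤ l_f ≤ n_f−1 = 1, the allowed l_f values are {1}.
For l_f = 1: m_f ∈ {m_i−1, m_i, m_i+1} ∩ [−1, 1] = {-1, 0, 1} → 3 states.
Total: 3.

3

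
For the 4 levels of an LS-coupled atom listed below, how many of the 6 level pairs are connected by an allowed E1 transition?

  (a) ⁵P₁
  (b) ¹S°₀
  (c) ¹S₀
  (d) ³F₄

(a)–(b): forbidden (ΔS).
(a)–(c): forbidden (parity, ΔS).
(a)–(d): forbidden (parity, ΔS, ΔL, ΔJ).
(b)–(c): forbidden (ΔL, ΔJ).
(b)–(d): forbidden (ΔS, ΔL, ΔJ).
(c)–(d): forbidden (parity, ΔS, ΔL, ΔJ).
Allowed pairs: 0 of 6.

0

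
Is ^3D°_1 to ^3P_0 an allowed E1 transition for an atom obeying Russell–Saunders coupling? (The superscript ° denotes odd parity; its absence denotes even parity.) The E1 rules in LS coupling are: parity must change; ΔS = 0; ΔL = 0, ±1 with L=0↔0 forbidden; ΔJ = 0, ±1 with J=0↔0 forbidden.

Parity must change: odd → even — satisfied.
ΔS = 0: S: 1 → 1 — satisfied.
ΔL = 0, ±1 (not L=0↔0): L: 2 → 1, ΔL = -1 — satisfied.
ΔJ = 0, ±1 (not J=0↔0): J: 1 → 0, ΔJ = -1 — satisfied.
All four E1 rules are satisfied.

allowed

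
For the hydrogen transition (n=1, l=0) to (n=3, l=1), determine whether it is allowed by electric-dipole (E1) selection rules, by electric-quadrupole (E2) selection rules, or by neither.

E1

Δl = 1 − 0 = +1; l_i + l_f = 1.
E1 (Δl = ±1): satisfied.
E2 (Δl = 0,±2, l_i+l_f ≥ 2): not satisfied.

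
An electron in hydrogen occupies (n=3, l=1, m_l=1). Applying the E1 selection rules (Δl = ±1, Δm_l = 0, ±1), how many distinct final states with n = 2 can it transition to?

1

E1 requires Δl = ±1, so l_f ∈ {0, 2}; with 0 ≤ l_f ≤ n_f−1 = 1, the allowed l_f values are {0}.
For l_f = 0: m_f ∈ {m_i−1, m_i, m_i+1} ∩ [−0, 0] = {0} → 1 state.
Total: 1.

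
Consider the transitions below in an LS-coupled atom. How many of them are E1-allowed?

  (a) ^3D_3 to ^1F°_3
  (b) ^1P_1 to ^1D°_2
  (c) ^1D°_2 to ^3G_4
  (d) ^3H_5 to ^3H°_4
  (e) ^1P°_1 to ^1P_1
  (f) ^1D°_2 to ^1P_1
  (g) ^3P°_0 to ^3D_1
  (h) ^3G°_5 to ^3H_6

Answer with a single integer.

(a) forbidden (ΔS fails)
(b) allowed
(c) forbidden (ΔS, ΔL, ΔJ fail)
(d) allowed
(e) allowed
(f) allowed
(g) allowed
(h) allowed
Total allowed: 6 of 8.

6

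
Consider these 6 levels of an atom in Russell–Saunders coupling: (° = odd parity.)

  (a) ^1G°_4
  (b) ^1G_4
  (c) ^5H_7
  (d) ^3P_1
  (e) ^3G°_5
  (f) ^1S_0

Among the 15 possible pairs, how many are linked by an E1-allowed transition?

1

(a)–(b): allowed.
(a)–(c): forbidden (ΔS, ΔJ).
(a)–(d): forbidden (ΔS, ΔL, ΔJ).
(a)–(e): forbidden (parity, ΔS).
(a)–(f): forbidden (ΔL, ΔJ).
(b)–(c): forbidden (parity, ΔS, ΔJ).
(b)–(d): forbidden (parity, ΔS, ΔL, ΔJ).
(b)–(e): forbidden (ΔS).
(b)–(f): forbidden (parity, ΔL, ΔJ).
(c)–(d): forbidden (parity, ΔS, ΔL, ΔJ).
(c)–(e): forbidden (ΔS, ΔJ).
(c)–(f): forbidden (parity, ΔS, ΔL, ΔJ).
(d)–(e): forbidden (ΔL, ΔJ).
(d)–(f): forbidden (parity, ΔS).
(e)–(f): forbidden (ΔS, ΔL, ΔJ).
Allowed pairs: 1 of 15.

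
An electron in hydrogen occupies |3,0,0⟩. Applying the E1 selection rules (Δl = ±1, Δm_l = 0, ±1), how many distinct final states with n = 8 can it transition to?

3

E1 requires Δl = ±1, so l_f ∈ {-1, 1}; with 0 ≤ l_f ≤ n_f−1 = 7, the allowed l_f values are {1}.
For l_f = 1: m_f ∈ {m_i−1, m_i, m_i+1} ∩ [−1, 1] = {-1, 0, 1} → 3 states.
Total: 3.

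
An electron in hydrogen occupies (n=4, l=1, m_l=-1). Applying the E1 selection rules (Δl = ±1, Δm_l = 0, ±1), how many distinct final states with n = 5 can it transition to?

4

E1 requires Δl = ±1, so l_f ∈ {0, 2}; with 0 ≤ l_f ≤ n_f−1 = 4, the allowed l_f values are {0, 2}.
For l_f = 0: m_f ∈ {m_i−1, m_i, m_i+1} ∩ [−0, 0] = {0} → 1 state.
For l_f = 2: m_f ∈ {m_i−1, m_i, m_i+1} ∩ [−2, 2] = {-2, -1, 0} → 3 states.
Total: 4.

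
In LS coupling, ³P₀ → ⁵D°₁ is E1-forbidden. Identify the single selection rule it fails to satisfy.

Initial level: S=1, L=1, J=0, parity even. Final level: S=2, L=2, J=1, parity odd.
Parity must change: even → odd — ✓.
ΔS = 0: S: 1 → 2 — ✗.
ΔL = 0, ±1 (not L=0↔0): L: 1 → 2, ΔL = +1 — ✓.
ΔJ = 0, ±1 (not J=0↔0): J: 0 → 1, ΔJ = +1 — ✓.

the ΔS = 0 rule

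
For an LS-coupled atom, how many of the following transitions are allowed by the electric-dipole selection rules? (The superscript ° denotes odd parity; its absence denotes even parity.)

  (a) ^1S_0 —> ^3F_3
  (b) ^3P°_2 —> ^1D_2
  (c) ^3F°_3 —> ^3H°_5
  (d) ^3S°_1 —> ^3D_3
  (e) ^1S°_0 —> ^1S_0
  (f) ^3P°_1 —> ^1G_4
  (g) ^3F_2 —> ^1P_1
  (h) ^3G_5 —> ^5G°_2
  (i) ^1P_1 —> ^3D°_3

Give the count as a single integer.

0

(a) forbidden (parity, ΔS, ΔL, ΔJ fail)
(b) forbidden (ΔS fails)
(c) forbidden (parity, ΔL, ΔJ fail)
(d) forbidden (ΔL, ΔJ fail)
(e) forbidden (ΔL, ΔJ fail)
(f) forbidden (ΔS, ΔL, ΔJ fail)
(g) forbidden (parity, ΔS, ΔL fail)
(h) forbidden (ΔS, ΔJ fail)
(i) forbidden (ΔS, ΔJ fail)
Total allowed: 0 of 9.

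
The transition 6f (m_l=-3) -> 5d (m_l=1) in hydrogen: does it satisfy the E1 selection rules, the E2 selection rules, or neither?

neither

Δl = 2 − 3 = -1; l_i + l_f = 5.
Δm_l = +4.
E1 (Δl = ±1, |Δm_l| ≤ 1): not satisfied.
E2 (Δl = 0,±2, l_i+l_f ≥ 2, |Δm_l| ≤ 2): not satisfied.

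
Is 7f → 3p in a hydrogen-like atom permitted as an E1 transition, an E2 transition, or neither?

E2

Δl = 1 − 3 = -2; l_i + l_f = 4.
E1 (Δl = ±1): not satisfied.
E2 (Δl = 0,±2, l_i+l_f ≥ 2): satisfied.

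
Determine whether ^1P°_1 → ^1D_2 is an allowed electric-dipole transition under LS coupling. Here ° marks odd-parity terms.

allowed

Reading off the term symbols: S 0→0, L 1→2, J 1→2, parity odd→even.
Parity must change: odd → even — passes.
ΔS = 0: S: 0 → 0 — passes.
ΔL = 0, ±1 (not L=0↔0): L: 1 → 2, ΔL = +1 — passes.
ΔJ = 0, ±1 (not J=0↔0): J: 1 → 2, ΔJ = +1 — passes.
All four E1 rules are satisfied.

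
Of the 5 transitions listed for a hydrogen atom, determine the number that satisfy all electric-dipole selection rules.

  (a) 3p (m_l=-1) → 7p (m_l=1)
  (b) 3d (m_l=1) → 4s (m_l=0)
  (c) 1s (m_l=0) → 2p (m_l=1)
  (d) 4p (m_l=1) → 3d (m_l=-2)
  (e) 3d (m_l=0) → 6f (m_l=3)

1

(a) forbidden — Δl = +0 (E1 requires Δl = ±1); Δm_l = +2 (E1 requires Δm_l = 0, ±1)
(b) forbidden — Δl = -2 (E1 requires Δl = ±1)
(c) allowed
(d) forbidden — Δm_l = -3 (E1 requires Δm_l = 0, ±1)
(e) forbidden — Δm_l = +3 (E1 requires Δm_l = 0, ±1)
Total allowed: 1 of 5.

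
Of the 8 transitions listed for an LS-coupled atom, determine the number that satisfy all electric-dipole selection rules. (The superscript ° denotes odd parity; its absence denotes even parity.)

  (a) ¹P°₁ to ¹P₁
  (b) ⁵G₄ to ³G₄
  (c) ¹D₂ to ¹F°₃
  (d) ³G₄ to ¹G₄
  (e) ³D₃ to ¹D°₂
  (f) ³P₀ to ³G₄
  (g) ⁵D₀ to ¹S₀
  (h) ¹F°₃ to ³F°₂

(a) allowed
(b) forbidden (parity, ΔS fail)
(c) allowed
(d) forbidden (parity, ΔS fail)
(e) forbidden (ΔS fails)
(f) forbidden (parity, ΔL, ΔJ fail)
(g) forbidden (parity, ΔS, ΔL, ΔJ fail)
(h) forbidden (parity, ΔS fail)
Total allowed: 2 of 8.

2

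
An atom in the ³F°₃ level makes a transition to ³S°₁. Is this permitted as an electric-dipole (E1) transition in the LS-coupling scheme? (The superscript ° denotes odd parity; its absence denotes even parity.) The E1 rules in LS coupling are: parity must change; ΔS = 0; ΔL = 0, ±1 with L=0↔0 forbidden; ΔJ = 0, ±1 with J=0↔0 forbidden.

ΔL = 0, ±1 (not L=0↔0): L: 3 → 0, ΔL = -3 — violated.
Parity must change: odd → odd — violated.
ΔJ = 0, ±1 (not J=0↔0): J: 3 → 1, ΔJ = -2 — violated.
ΔS = 0: S: 1 → 1 — satisfied.
Rule(s) violated: parity, ΔL, ΔJ.

forbidden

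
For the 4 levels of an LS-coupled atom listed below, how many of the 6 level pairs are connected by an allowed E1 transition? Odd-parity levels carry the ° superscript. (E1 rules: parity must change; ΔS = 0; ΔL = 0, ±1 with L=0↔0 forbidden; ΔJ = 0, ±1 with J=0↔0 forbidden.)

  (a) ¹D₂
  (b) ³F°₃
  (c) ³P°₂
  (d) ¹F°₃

1

(a)–(b): forbidden (ΔS).
(a)–(c): forbidden (ΔS).
(a)–(d): allowed.
(b)–(c): forbidden (parity, ΔL).
(b)–(d): forbidden (parity, ΔS).
(c)–(d): forbidden (parity, ΔS, ΔL).
Allowed pairs: 1 of 6.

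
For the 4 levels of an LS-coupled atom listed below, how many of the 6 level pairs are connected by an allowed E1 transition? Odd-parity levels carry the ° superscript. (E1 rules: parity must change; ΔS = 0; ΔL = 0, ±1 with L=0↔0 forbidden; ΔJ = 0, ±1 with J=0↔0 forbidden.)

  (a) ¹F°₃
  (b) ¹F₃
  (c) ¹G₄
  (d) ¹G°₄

(a)–(b): allowed.
(a)–(c): allowed.
(a)–(d): forbidden (parity).
(b)–(c): forbidden (parity).
(b)–(d): allowed.
(c)–(d): allowed.
Allowed pairs: 4 of 6.

4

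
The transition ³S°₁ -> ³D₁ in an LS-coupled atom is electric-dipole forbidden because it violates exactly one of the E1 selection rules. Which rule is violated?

the ΔL = 0, ±1 rule

Initial level: S=1, L=0, J=1, parity odd. Final level: S=1, L=2, J=1, parity even.
Parity must change: odd → even — ok.
ΔS = 0: S: 1 → 1 — ok.
ΔL = 0, ±1 (not L=0↔0): L: 0 → 2, ΔL = +2 — fails.
ΔJ = 0, ±1 (not J=0↔0): J: 1 → 1, ΔJ = +0 — ok.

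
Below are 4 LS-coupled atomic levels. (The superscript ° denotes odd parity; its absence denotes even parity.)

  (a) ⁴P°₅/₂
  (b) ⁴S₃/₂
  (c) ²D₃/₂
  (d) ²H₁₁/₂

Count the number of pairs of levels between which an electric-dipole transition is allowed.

1

(a)–(b): allowed.
(a)–(c): forbidden (ΔS).
(a)–(d): forbidden (ΔS, ΔL, ΔJ).
(b)–(c): forbidden (parity, ΔS, ΔL).
(b)–(d): forbidden (parity, ΔS, ΔL, ΔJ).
(c)–(d): forbidden (parity, ΔL, ΔJ).
Allowed pairs: 1 of 6.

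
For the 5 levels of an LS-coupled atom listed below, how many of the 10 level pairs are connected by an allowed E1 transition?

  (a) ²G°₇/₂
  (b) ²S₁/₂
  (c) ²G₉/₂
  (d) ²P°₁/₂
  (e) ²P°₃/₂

(a)–(b): forbidden (ΔL, ΔJ).
(a)–(c): allowed.
(a)–(d): forbidden (parity, ΔL, ΔJ).
(a)–(e): forbidden (parity, ΔL, ΔJ).
(b)–(c): forbidden (parity, ΔL, ΔJ).
(b)–(d): allowed.
(b)–(e): allowed.
(c)–(d): forbidden (ΔL, ΔJ).
(c)–(e): forbidden (ΔL, ΔJ).
(d)–(e): forbidden (parity).
Allowed pairs: 3 of 10.

3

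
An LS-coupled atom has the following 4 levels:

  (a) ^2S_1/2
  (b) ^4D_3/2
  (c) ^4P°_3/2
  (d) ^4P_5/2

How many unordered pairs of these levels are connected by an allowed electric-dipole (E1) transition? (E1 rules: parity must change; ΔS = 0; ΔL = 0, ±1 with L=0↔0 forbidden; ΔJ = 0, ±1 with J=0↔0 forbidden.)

2

(a)–(b): forbidden (parity, ΔS, ΔL).
(a)–(c): forbidden (ΔS).
(a)–(d): forbidden (parity, ΔS, ΔJ).
(b)–(c): allowed.
(b)–(d): forbidden (parity).
(c)–(d): allowed.
Allowed pairs: 2 of 6.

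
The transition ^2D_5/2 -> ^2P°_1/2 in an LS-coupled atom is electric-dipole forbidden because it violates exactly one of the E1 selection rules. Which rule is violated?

the ΔJ = 0, ±1 rule

Initial level: S=1/2, L=2, J=5/2, parity even. Final level: S=1/2, L=1, J=1/2, parity odd.
ΔJ = 0, ±1 (not J=0↔0): J: 5/2 → 1/2, ΔJ = -2 — fails.
ΔL = 0, ±1 (not L=0↔0): L: 2 → 1, ΔL = -1 — passes.
Parity must change: even → odd — passes.
ΔS = 0: S: 1/2 → 1/2 — passes.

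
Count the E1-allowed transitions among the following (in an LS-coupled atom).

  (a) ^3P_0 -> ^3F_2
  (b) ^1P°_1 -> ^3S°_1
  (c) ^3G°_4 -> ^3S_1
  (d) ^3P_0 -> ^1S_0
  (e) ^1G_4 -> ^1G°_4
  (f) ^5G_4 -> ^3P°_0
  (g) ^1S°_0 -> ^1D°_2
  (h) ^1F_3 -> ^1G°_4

(a) forbidden (parity, ΔL, ΔJ fail)
(b) forbidden (parity, ΔS fail)
(c) forbidden (ΔL, ΔJ fail)
(d) forbidden (parity, ΔS, ΔJ fail)
(e) allowed
(f) forbidden (ΔS, ΔL, ΔJ fail)
(g) forbidden (parity, ΔL, ΔJ fail)
(h) allowed
Total allowed: 2 of 8.

2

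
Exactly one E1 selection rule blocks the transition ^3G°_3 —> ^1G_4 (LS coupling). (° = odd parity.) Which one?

Reading off the term symbols: S 1→0, L 4→4, J 3→4, parity odd→even.
ΔL = 0, ±1 (not L=0↔0): L: 4 → 4, ΔL = +0 — passes.
ΔS = 0: S: 1 → 0 — fails.
ΔJ = 0, ±1 (not J=0↔0): J: 3 → 4, ΔJ = +1 — passes.
Parity must change: odd → even — passes.

the ΔS = 0 rule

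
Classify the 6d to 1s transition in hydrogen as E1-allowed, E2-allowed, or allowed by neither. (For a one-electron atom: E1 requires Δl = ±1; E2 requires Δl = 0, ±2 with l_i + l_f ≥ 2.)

E2

Δl = 0 − 2 = -2; l_i + l_f = 2.
E1 (Δl = ±1): not satisfied.
E2 (Δl = 0,±2, l_i+l_f ≥ 2): satisfied.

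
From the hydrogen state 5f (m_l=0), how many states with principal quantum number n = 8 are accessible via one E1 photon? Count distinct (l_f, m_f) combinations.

6

E1 requires Δl = ±1, so l_f ∈ {2, 4}; with 0 ≤ l_f ≤ n_f−1 = 7, the allowed l_f values are {2, 4}.
For l_f = 2: m_f ∈ {m_i−1, m_i, m_i+1} ∩ [−2, 2] = {-1, 0, 1} → 3 states.
For l_f = 4: m_f ∈ {m_i−1, m_i, m_i+1} ∩ [−4, 4] = {-1, 0, 1} → 3 states.
Total: 6.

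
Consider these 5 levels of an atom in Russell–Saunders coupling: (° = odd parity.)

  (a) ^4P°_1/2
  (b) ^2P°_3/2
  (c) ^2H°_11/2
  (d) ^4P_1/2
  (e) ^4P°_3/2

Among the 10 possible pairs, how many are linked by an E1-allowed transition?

2

(a)–(b): forbidden (parity, ΔS).
(a)–(c): forbidden (parity, ΔS, ΔL, ΔJ).
(a)–(d): allowed.
(a)–(e): forbidden (parity).
(b)–(c): forbidden (parity, ΔL, ΔJ).
(b)–(d): forbidden (ΔS).
(b)–(e): forbidden (parity, ΔS).
(c)–(d): forbidden (ΔS, ΔL, ΔJ).
(c)–(e): forbidden (parity, ΔS, ΔL, ΔJ).
(d)–(e): allowed.
Allowed pairs: 2 of 10.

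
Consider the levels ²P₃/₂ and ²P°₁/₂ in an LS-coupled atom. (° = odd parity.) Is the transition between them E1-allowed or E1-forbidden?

Initial level: S=1/2, L=1, J=3/2, parity even. Final level: S=1/2, L=1, J=1/2, parity odd.
ΔJ = 0, ±1 (not J=0↔0): J: 3/2 → 1/2, ΔJ = -1 — ✓.
ΔS = 0: S: 1/2 → 1/2 — ✓.
Parity must change: even → odd — ✓.
ΔL = 0, ±1 (not L=0↔0): L: 1 → 1, ΔL = +0 — ✓.
All four E1 rules are satisfied.

allowed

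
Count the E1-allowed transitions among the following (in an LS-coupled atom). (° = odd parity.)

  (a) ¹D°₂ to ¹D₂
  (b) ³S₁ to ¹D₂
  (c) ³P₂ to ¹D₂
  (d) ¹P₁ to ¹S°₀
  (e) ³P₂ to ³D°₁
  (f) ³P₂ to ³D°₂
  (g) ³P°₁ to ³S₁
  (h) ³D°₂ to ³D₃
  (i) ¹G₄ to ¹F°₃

7

(a) allowed
(b) forbidden (parity, ΔS, ΔL fail)
(c) forbidden (parity, ΔS fail)
(d) allowed
(e) allowed
(f) allowed
(g) allowed
(h) allowed
(i) allowed
Total allowed: 7 of 9.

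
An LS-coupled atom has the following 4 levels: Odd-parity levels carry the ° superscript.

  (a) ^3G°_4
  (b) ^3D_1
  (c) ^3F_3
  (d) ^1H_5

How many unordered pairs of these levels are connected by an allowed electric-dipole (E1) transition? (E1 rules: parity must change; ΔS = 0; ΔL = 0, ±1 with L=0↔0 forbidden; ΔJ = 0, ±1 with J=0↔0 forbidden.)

1

(a)–(b): forbidden (ΔL, ΔJ).
(a)–(c): allowed.
(a)–(d): forbidden (ΔS).
(b)–(c): forbidden (parity, ΔJ).
(b)–(d): forbidden (parity, ΔS, ΔL, ΔJ).
(c)–(d): forbidden (parity, ΔS, ΔL, ΔJ).
Allowed pairs: 1 of 6.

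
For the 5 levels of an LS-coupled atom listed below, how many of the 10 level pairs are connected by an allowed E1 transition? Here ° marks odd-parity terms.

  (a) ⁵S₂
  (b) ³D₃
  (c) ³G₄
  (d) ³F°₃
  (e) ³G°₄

(a)–(b): forbidden (parity, ΔS, ΔL).
(a)–(c): forbidden (parity, ΔS, ΔL, ΔJ).
(a)–(d): forbidden (ΔS, ΔL).
(a)–(e): forbidden (ΔS, ΔL, ΔJ).
(b)–(c): forbidden (parity, ΔL).
(b)–(d): allowed.
(b)–(e): forbidden (ΔL).
(c)–(d): allowed.
(c)–(e): allowed.
(d)–(e): forbidden (parity).
Allowed pairs: 3 of 10.

3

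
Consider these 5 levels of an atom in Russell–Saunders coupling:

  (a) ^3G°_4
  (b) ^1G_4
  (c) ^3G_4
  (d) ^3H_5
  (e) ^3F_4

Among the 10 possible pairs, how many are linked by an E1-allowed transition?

(a)–(b): forbidden (ΔS).
(a)–(c): allowed.
(a)–(d): allowed.
(a)–(e): allowed.
(b)–(c): forbidden (parity, ΔS).
(b)–(d): forbidden (parity, ΔS).
(b)–(e): forbidden (parity, ΔS).
(c)–(d): forbidden (parity).
(c)–(e): forbidden (parity).
(d)–(e): forbidden (parity, ΔL).
Allowed pairs: 3 of 10.

3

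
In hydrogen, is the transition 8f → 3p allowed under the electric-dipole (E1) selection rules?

forbidden

l: 3 → 1 (Δl = -2). Δl = ±1 fails.
The transition is electric-dipole forbidden.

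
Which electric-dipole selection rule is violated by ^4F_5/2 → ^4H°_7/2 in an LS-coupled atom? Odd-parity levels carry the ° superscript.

the ΔL = 0, ±1 rule

ΔJ = 0, ±1 (not J=0↔0): J: 5/2 → 7/2, ΔJ = +1 — passes.
Parity must change: even → odd — passes.
ΔS = 0: S: 3/2 → 3/2 — passes.
ΔL = 0, ±1 (not L=0↔0): L: 3 → 5, ΔL = +2 — fails.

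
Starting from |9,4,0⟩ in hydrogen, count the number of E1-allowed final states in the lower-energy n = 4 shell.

3

E1 requires Δl = ±1, so l_f ∈ {3, 5}; with 0 ≤ l_f ≤ n_f−1 = 3, the allowed l_f values are {3}.
For l_f = 3: m_f ∈ {m_i−1, m_i, m_i+1} ∩ [−3, 3] = {-1, 0, 1} → 3 states.
Total: 3.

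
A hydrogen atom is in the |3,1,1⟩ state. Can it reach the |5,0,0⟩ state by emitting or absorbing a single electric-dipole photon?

Δl = 0 − 1 = -1; the E1 rule Δl = ±1 is ✓.
m_l: 1 → 0 (Δm_l = -1). |Δm_l| ≤ 1 ✓.
All E1 selection rules are satisfied.

allowed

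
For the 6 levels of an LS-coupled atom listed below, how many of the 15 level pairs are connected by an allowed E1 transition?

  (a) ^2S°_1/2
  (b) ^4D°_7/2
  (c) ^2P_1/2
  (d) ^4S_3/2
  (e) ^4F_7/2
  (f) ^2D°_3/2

3

(a)–(b): forbidden (parity, ΔS, ΔL, ΔJ).
(a)–(c): allowed.
(a)–(d): forbidden (ΔS, ΔL).
(a)–(e): forbidden (ΔS, ΔL, ΔJ).
(a)–(f): forbidden (parity, ΔL).
(b)–(c): forbidden (ΔS, ΔJ).
(b)–(d): forbidden (ΔL, ΔJ).
(b)–(e): allowed.
(b)–(f): forbidden (parity, ΔS, ΔJ).
(c)–(d): forbidden (parity, ΔS).
(c)–(e): forbidden (parity, ΔS, ΔL, ΔJ).
(c)–(f): allowed.
(d)–(e): forbidden (parity, ΔL, ΔJ).
(d)–(f): forbidden (ΔS, ΔL).
(e)–(f): forbidden (ΔS, ΔJ).
Allowed pairs: 3 of 15.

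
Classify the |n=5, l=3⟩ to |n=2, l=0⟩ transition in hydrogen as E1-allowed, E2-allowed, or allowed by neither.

Δl = 0 − 3 = -3; l_i + l_f = 3.
E1 (Δl = ±1): not satisfied.
E2 (Δl = 0,±2, l_i+l_f ≥ 2): not satisfied.

neither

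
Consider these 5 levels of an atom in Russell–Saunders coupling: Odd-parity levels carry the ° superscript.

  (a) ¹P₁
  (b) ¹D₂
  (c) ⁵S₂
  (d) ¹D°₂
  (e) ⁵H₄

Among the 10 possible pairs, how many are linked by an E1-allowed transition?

(a)–(b): forbidden (parity).
(a)–(c): forbidden (parity, ΔS).
(a)–(d): allowed.
(a)–(e): forbidden (parity, ΔS, ΔL, ΔJ).
(b)–(c): forbidden (parity, ΔS, ΔL).
(b)–(d): allowed.
(b)–(e): forbidden (parity, ΔS, ΔL, ΔJ).
(c)–(d): forbidden (ΔS, ΔL).
(c)–(e): forbidden (parity, ΔL, ΔJ).
(d)–(e): forbidden (ΔS, ΔL, ΔJ).
Allowed pairs: 2 of 10.

2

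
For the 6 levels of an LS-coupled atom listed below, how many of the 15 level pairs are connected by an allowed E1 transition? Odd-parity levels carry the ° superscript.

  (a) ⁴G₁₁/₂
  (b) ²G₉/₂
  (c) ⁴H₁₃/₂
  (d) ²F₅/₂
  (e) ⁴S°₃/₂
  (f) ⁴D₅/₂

(a)–(b): forbidden (parity, ΔS).
(a)–(c): forbidden (parity).
(a)–(d): forbidden (parity, ΔS, ΔJ).
(a)–(e): forbidden (ΔL, ΔJ).
(a)–(f): forbidden (parity, ΔL, ΔJ).
(b)–(c): forbidden (parity, ΔS, ΔJ).
(b)–(d): forbidden (parity, ΔJ).
(b)–(e): forbidden (ΔS, ΔL, ΔJ).
(b)–(f): forbidden (parity, ΔS, ΔL, ΔJ).
(c)–(d): forbidden (parity, ΔS, ΔL, ΔJ).
(c)–(e): forbidden (ΔL, ΔJ).
(c)–(f): forbidden (parity, ΔL, ΔJ).
(d)–(e): forbidden (ΔS, ΔL).
(d)–(f): forbidden (parity, ΔS).
(e)–(f): forbidden (ΔL).
Allowed pairs: 0 of 15.

0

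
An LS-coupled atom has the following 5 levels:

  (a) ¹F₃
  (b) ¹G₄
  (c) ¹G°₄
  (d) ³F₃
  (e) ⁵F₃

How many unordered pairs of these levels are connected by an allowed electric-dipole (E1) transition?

(a)–(b): forbidden (parity).
(a)–(c): allowed.
(a)–(d): forbidden (parity, ΔS).
(a)–(e): forbidden (parity, ΔS).
(b)–(c): allowed.
(b)–(d): forbidden (parity, ΔS).
(b)–(e): forbidden (parity, ΔS).
(c)–(d): forbidden (ΔS).
(c)–(e): forbidden (ΔS).
(d)–(e): forbidden (parity, ΔS).
Allowed pairs: 2 of 10.

2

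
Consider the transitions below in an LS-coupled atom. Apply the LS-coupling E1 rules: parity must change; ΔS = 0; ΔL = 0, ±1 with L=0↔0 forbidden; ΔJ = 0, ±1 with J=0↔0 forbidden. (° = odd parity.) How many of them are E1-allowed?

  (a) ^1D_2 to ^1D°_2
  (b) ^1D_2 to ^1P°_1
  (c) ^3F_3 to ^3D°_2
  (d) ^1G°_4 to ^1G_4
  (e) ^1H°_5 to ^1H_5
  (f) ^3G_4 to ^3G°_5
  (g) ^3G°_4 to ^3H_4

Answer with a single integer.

7

(a) allowed
(b) allowed
(c) allowed
(d) allowed
(e) allowed
(f) allowed
(g) allowed
Total allowed: 7 of 7.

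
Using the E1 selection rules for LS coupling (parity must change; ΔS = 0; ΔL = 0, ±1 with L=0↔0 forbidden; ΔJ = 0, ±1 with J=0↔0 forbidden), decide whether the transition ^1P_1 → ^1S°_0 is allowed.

allowed

ΔJ = 0, ±1 (not J=0↔0): J: 1 → 0, ΔJ = -1 — ok.
ΔS = 0: S: 0 → 0 — ok.
ΔL = 0, ±1 (not L=0↔0): L: 1 → 0, ΔL = -1 — ok.
Parity must change: even → odd — ok.
All four E1 rules are satisfied.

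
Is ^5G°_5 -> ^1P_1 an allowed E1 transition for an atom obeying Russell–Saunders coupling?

forbidden

Parity must change: odd → even — passes.
ΔJ = 0, ±1 (not J=0↔0): J: 5 → 1, ΔJ = -4 — fails.
ΔS = 0: S: 2 → 0 — fails.
ΔL = 0, ±1 (not L=0↔0): L: 4 → 1, ΔL = -3 — fails.
Rule(s) violated: ΔS, ΔL, ΔJ.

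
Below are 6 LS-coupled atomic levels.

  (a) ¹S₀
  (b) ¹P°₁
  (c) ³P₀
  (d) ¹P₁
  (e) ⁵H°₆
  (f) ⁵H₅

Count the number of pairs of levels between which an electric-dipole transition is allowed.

3

(a)–(b): allowed.
(a)–(c): forbidden (parity, ΔS, ΔJ).
(a)–(d): forbidden (parity).
(a)–(e): forbidden (ΔS, ΔL, ΔJ).
(a)–(f): forbidden (parity, ΔS, ΔL, ΔJ).
(b)–(c): forbidden (ΔS).
(b)–(d): allowed.
(b)–(e): forbidden (parity, ΔS, ΔL, ΔJ).
(b)–(f): forbidden (ΔS, ΔL, ΔJ).
(c)–(d): forbidden (parity, ΔS).
(c)–(e): forbidden (ΔS, ΔL, ΔJ).
(c)–(f): forbidden (parity, ΔS, ΔL, ΔJ).
(d)–(e): forbidden (ΔS, ΔL, ΔJ).
(d)–(f): forbidden (parity, ΔS, ΔL, ΔJ).
(e)–(f): allowed.
Allowed pairs: 3 of 15.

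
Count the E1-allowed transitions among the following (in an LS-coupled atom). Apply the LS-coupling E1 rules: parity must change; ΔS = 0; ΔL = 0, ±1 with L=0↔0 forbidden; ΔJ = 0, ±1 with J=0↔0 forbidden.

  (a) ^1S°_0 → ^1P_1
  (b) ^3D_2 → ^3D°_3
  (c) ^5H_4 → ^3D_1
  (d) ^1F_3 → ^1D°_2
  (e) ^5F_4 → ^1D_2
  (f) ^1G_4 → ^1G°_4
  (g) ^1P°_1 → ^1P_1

(a) allowed
(b) allowed
(c) forbidden (parity, ΔS, ΔL, ΔJ fail)
(d) allowed
(e) forbidden (parity, ΔS, ΔJ fail)
(f) allowed
(g) allowed
Total allowed: 5 of 7.

5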